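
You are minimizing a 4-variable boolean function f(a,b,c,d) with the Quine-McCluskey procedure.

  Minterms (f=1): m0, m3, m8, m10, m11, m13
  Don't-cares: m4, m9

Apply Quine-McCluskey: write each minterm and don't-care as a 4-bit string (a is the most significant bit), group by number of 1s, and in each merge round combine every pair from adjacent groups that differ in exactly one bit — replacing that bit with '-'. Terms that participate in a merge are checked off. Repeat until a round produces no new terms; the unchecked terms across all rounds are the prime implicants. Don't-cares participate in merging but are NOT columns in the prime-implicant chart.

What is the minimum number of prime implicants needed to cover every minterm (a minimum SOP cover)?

4

Round 0: 0000✓ 0011✓ 0100✓ 1000✓ 1001✓ 1010✓ 1011✓ 1101✓
Round 1: -000 -011 0-00 1-01 10-0✓ 10-1✓ 100-✓ 101-✓
Round 2: 10--
PIs = {-000, -011, 0-00, 1-01, 10--}
Coverage chart:
  m0: -000,0-00
  m3: -011 ←essential
  m8: -000,10--
  m10: 10-- ←essential
  m11: -011,10--
  m13: 1-01 ←essential
Essential: -011, 1-01, 10--
Petrick residual → -000
Min cover (4 terms): b'c'd' + b'cd + ac'd + ab'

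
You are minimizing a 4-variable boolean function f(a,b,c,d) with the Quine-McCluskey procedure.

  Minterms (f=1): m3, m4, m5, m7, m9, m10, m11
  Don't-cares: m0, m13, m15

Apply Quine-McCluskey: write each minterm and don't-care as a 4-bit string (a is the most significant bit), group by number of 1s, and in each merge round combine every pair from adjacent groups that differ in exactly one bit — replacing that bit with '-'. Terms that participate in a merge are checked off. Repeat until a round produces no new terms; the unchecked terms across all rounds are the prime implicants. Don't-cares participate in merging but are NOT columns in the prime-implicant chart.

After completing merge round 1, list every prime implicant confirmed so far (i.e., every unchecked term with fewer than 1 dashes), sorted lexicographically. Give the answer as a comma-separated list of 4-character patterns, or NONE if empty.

NONE

size-2^0 implicants → 0000(✓)  0011(✓)  0100(✓)  0101(✓)  0111(✓)  1001(✓)  1010(✓)  1011(✓)  1101(✓)  1111(✓)
size-2^1 implicants → -011(✓)  -101(✓)  -111(✓)  0-00  0-11(✓)  01-1(✓)  010-  1-01(✓)  1-11(✓)  10-1(✓)  101-  11-1(✓)
size-2^2 implicants → --11  -1-1  1--1
Unchecked terms (primes): --11, -1-1, 0-00, 010-, 1--1, 101-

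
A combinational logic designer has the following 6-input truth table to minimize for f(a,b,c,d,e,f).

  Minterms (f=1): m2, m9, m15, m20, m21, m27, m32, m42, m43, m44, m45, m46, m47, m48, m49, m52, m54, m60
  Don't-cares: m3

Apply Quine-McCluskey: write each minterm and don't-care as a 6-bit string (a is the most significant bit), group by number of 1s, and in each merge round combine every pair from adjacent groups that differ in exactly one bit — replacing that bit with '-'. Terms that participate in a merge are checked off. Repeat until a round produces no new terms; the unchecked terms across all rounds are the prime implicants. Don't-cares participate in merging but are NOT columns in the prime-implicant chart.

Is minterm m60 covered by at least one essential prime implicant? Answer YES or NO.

NO

size-2^0 implicants → 000010(✓)  000011(✓)  001001  001111(✓)  010100(✓)  010101(✓)  011011  100000(✓)  101010(✓)  101011(✓)  101100(✓)  101101(✓)  101110(✓)  101111(✓)  110000(✓)  110001(✓)  110100(✓)  110110(✓)  111100(✓)
size-2^1 implicants → -01111  -10100  00001-  01010-  1-0000  1-1100  101-10(✓)  101-11(✓)  10101-(✓)  1011-0(✓)  1011-1(✓)  10110-(✓)  10111-(✓)  11-100  110-00  11000-  1101-0
size-2^2 implicants → 101-1-  1011--
Unchecked terms (primes): -01111, -10100, 00001-, 001001, 01010-, 011011, 1-0000, 1-1100, 101-1-, 1011--, 11-100, 110-00, 11000-, 1101-0
Minterm coverage:
  m2 ⊆ 00001- [E]
  m9 ⊆ 001001 [E]
  m15 ⊆ -01111 [E]
  m20 ⊆ -10100,01010-
  m21 ⊆ 01010- [E]
  m27 ⊆ 011011 [E]
  m32 ⊆ 1-0000 [E]
  m42 ⊆ 101-1- [E]
  m43 ⊆ 101-1- [E]
  m44 ⊆ 1-1100,1011--
  m45 ⊆ 1011-- [E]
  m46 ⊆ 101-1-,1011--
  m47 ⊆ -01111,101-1-,1011--
  m48 ⊆ 1-0000,110-00,11000-
  m49 ⊆ 11000- [E]
  m52 ⊆ -10100,11-100,110-00,1101-0
  m54 ⊆ 1101-0 [E]
  m60 ⊆ 1-1100,11-100
E = {-01111, 00001-, 001001, 01010-, 011011, 1-0000, 101-1-, 1011--, 11000-, 1101-0}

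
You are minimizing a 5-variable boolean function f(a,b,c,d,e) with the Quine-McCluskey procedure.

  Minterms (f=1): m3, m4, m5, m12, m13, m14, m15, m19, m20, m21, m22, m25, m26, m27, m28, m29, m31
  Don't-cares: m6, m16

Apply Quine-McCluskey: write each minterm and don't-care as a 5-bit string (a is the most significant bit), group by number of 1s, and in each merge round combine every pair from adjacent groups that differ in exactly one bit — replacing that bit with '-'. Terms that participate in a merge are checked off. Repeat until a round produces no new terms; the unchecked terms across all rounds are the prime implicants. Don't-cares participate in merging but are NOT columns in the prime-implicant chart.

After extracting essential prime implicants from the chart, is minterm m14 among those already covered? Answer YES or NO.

[col 0] 00011*, 00100*, 00101*, 00110*, 01100*, 01101*, 01110*, 01111*, 10000*, 10011*, 10100*, 10101*, 10110*, 11001*, 11010*, 11011*, 11100*, 11101*, 11111*
[col 1] -0011, -0100*, -0101*, -0110*, -1100*, -1101*, -1111*, 0-100*, 0-101*, 0-110*, 001-0*, 0010-*, 011-0*, 011-1*, 0110-*, 0111-*, 1-011, 1-100*, 1-101*, 10-00, 101-0*, 1010-*, 11-01*, 11-11*, 110-1*, 1101-, 111-1*, 1110-*
[col 2] --100*, --101*, -01-0, -010-*, -11-1, -110-*, 0-1-0, 0-10-*, 011--, 1-10-*, 11--1
[col 3] --10-
Prime implicants: --10-, -0011, -01-0, -11-1, 0-1-0, 011--, 1-011, 10-00, 11--1, 1101-
PI chart (minterm → PIs covering it):
  3 | -0011  (sole → essential)
  4 | --10-,-01-0,0-1-0
  5 | --10-  (sole → essential)
  12 | --10-,0-1-0,011--
  13 | --10-,-11-1,011--
  14 | 0-1-0,011--
  15 | -11-1,011--
  19 | -0011,1-011
  20 | --10-,-01-0,10-00
  21 | --10-  (sole → essential)
  22 | -01-0  (sole → essential)
  25 | 11--1  (sole → essential)
  26 | 1101-  (sole → essential)
  27 | 1-011,11--1,1101-
  28 | --10-  (sole → essential)
  29 | --10-,-11-1,11--1
  31 | -11-1,11--1
Essential prime implicants: --10-, -0011, -01-0, 11--1, 1101-

NO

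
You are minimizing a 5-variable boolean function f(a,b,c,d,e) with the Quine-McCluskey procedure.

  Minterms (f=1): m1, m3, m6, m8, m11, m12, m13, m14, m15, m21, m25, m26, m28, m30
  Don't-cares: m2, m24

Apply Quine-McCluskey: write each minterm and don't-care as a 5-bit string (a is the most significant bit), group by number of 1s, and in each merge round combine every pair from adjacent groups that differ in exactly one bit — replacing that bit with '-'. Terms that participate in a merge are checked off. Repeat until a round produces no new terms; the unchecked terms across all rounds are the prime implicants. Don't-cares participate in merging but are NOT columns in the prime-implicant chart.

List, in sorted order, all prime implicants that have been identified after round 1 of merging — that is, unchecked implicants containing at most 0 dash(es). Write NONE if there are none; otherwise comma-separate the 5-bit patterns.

size-2^0 implicants → 00001(✓)  00010(✓)  00011(✓)  00110(✓)  01000(✓)  01011(✓)  01100(✓)  01101(✓)  01110(✓)  01111(✓)  10101  11000(✓)  11001(✓)  11010(✓)  11100(✓)  11110(✓)
size-2^1 implicants → -1000(✓)  -1100(✓)  -1110(✓)  0-011  0-110  00-10  000-1  0001-  01-00(✓)  01-11  011-0(✓)  011-1(✓)  0110-(✓)  0111-(✓)  11-00(✓)  11-10(✓)  110-0(✓)  1100-  111-0(✓)
size-2^2 implicants → -1-00  -11-0  011--  11--0
Unchecked terms (primes): -1-00, -11-0, 0-011, 0-110, 00-10, 000-1, 0001-, 01-11, 011--, 10101, 11--0, 1100-

10101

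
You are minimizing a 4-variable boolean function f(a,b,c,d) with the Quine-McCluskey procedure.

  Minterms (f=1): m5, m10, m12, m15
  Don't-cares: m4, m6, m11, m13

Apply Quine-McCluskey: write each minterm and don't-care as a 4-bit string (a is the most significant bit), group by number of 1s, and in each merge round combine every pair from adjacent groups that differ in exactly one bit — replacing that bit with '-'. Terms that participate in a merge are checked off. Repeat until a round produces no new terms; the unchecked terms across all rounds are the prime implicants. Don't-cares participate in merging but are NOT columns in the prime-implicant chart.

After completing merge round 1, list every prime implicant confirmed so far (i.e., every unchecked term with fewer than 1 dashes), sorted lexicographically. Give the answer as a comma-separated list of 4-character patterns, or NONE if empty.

NONE

Round 0: 0100✓ 0101✓ 0110✓ 1010✓ 1011✓ 1100✓ 1101✓ 1111✓
Round 1: -100✓ -101✓ 01-0 010-✓ 1-11 101- 11-1 110-✓
Round 2: -10-
PIs = {-10-, 01-0, 1-11, 101-, 11-1}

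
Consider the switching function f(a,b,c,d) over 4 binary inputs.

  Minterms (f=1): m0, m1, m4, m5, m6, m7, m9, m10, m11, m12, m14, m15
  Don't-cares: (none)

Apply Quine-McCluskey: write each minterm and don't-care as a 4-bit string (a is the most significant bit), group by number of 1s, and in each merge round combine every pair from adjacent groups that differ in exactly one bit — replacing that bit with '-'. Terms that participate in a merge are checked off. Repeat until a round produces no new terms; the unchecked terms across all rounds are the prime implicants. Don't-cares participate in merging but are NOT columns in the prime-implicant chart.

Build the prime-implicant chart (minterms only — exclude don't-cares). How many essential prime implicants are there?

Round 0: 0000✓ 0001✓ 0100✓ 0101✓ 0110✓ 0111✓ 1001✓ 1010✓ 1011✓ 1100✓ 1110✓ 1111✓
Round 1: -001 -100✓ -110✓ -111✓ 0-00✓ 0-01✓ 000-✓ 01-0✓ 01-1✓ 010-✓ 011-✓ 1-10✓ 1-11✓ 10-1 101-✓ 11-0✓ 111-✓
Round 2: -1-0 -11- 0-0- 01-- 1-1-
PIs = {-001, -1-0, -11-, 0-0-, 01--, 1-1-, 10-1}
Coverage chart:
  m0: 0-0- ←essential
  m1: -001,0-0-
  m4: -1-0,0-0-,01--
  m5: 0-0-,01--
  m6: -1-0,-11-,01--
  m7: -11-,01--
  m9: -001,10-1
  m10: 1-1- ←essential
  m11: 1-1-,10-1
  m12: -1-0 ←essential
  m14: -1-0,-11-,1-1-
  m15: -11-,1-1-
Essential: -1-0, 0-0-, 1-1-

3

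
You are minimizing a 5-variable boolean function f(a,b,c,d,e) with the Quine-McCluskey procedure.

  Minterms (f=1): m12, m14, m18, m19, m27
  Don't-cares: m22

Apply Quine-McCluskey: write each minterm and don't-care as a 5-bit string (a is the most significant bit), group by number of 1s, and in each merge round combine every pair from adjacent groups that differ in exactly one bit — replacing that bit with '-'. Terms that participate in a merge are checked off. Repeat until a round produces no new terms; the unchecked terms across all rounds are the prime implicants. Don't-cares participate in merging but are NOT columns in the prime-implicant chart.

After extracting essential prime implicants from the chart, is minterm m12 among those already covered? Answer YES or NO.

YES

size-2^0 implicants → 01100(✓)  01110(✓)  10010(✓)  10011(✓)  10110(✓)  11011(✓)
size-2^1 implicants → 011-0  1-011  10-10  1001-
Unchecked terms (primes): 011-0, 1-011, 10-10, 1001-
Minterm coverage:
  m12 ⊆ 011-0 [E]
  m14 ⊆ 011-0 [E]
  m18 ⊆ 10-10,1001-
  m19 ⊆ 1-011,1001-
  m27 ⊆ 1-011 [E]
E = {011-0, 1-011}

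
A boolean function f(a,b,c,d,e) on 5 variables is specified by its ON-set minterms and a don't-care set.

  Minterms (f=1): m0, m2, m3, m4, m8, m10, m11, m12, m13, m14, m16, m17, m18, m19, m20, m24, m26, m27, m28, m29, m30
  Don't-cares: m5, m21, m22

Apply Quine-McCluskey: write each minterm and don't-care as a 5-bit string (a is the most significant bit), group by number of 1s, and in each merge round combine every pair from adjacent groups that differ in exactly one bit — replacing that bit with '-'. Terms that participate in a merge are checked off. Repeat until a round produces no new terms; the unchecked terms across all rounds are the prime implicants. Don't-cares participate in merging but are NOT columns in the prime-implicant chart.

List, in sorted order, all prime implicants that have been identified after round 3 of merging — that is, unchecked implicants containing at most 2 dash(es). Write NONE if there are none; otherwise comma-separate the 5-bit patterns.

size-2^0 implicants → 00000(✓)  00010(✓)  00011(✓)  00100(✓)  00101(✓)  01000(✓)  01010(✓)  01011(✓)  01100(✓)  01101(✓)  01110(✓)  10000(✓)  10001(✓)  10010(✓)  10011(✓)  10100(✓)  10101(✓)  10110(✓)  11000(✓)  11010(✓)  11011(✓)  11100(✓)  11101(✓)  11110(✓)
size-2^1 implicants → -0000(✓)  -0010(✓)  -0011(✓)  -0100(✓)  -0101(✓)  -1000(✓)  -1010(✓)  -1011(✓)  -1100(✓)  -1101(✓)  -1110(✓)  0-000(✓)  0-010(✓)  0-011(✓)  0-100(✓)  0-101(✓)  00-00(✓)  000-0(✓)  0001-(✓)  0010-(✓)  01-00(✓)  01-10(✓)  010-0(✓)  0101-(✓)  011-0(✓)  0110-(✓)  1-000(✓)  1-010(✓)  1-011(✓)  1-100(✓)  1-101(✓)  1-110(✓)  10-00(✓)  10-01(✓)  10-10(✓)  100-0(✓)  100-1(✓)  1000-(✓)  1001-(✓)  101-0(✓)  1010-(✓)  11-00(✓)  11-10(✓)  110-0(✓)  1101-(✓)  111-0(✓)  1110-(✓)
size-2^2 implicants → --000(✓)  --010(✓)  --011(✓)  --100(✓)  --101(✓)  -0-00(✓)  -00-0(✓)  -001-(✓)  -010-(✓)  -1-00(✓)  -1-10(✓)  -10-0(✓)  -101-(✓)  -11-0(✓)  -110-(✓)  0--00(✓)  0-0-0(✓)  0-01-(✓)  0-10-(✓)  01--0(✓)  1--00(✓)  1--10(✓)  1-0-0(✓)  1-01-(✓)  1-1-0(✓)  1-10-(✓)  10--0(✓)  10-0-  100--  11--0(✓)
size-2^3 implicants → ---00  --0-0  --01-  --10-  -1--0  1---0
Unchecked terms (primes): ---00, --0-0, --01-, --10-, -1--0, 1---0, 10-0-, 100--

10-0-, 100--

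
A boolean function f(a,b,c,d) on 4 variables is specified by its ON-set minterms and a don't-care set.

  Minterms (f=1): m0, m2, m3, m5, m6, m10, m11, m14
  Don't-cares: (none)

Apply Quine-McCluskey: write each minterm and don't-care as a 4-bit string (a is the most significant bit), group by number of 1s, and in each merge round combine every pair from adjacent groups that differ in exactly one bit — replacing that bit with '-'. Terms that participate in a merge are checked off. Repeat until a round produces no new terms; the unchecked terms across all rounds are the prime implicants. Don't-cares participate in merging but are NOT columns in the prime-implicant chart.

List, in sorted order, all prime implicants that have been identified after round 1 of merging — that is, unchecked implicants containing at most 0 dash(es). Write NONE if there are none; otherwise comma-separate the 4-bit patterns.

0101

Round 0: 0000✓ 0010✓ 0011✓ 0101 0110✓ 1010✓ 1011✓ 1110✓
Round 1: -010✓ -011✓ -110✓ 0-10✓ 00-0 001-✓ 1-10✓ 101-✓
Round 2: --10 -01-
PIs = {--10, -01-, 00-0, 0101}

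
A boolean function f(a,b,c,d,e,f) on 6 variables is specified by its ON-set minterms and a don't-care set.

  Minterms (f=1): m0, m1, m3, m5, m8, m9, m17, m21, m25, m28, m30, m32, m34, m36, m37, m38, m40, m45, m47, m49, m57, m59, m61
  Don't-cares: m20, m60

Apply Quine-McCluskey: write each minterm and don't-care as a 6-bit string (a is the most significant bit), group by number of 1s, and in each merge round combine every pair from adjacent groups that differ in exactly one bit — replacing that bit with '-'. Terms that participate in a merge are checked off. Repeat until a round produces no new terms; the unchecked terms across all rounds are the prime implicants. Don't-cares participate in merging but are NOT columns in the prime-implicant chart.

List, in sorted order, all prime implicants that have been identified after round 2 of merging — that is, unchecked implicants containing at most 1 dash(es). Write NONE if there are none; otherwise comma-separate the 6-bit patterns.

-00101, -11100, 0000-1, 01-100, 01010-, 0111-0, 1-1101, 10-101, 10010-, 1011-1, 111-01, 1110-1, 11110-

Round 0: 000000✓ 000001✓ 000011✓ 000101✓ 001000✓ 001001✓ 010001✓ 010100✓ 010101✓ 011001✓ 011100✓ 011110✓ 100000✓ 100010✓ 100100✓ 100101✓ 100110✓ 101000✓ 101101✓ 101111✓ 110001✓ 111001✓ 111011✓ 111100✓ 111101✓
Round 1: -00000✓ -00101 -01000✓ -10001✓ -11001✓ -11100 0-0001✓ 0-0101✓ 0-1001✓ 00-000✓ 00-001✓ 000-01✓ 0000-1 00000-✓ 00100-✓ 01-001✓ 01-100 010-01✓ 01010- 0111-0 1-1101 10-000✓ 10-101 100-00✓ 100-10✓ 1000-0✓ 1001-0✓ 10010- 1011-1 11-001✓ 111-01 1110-1 11110-
Round 2: -0-000 -1-001 0--001 0-0-01 00-00- 100--0
PIs = {-0-000, -00101, -1-001, -11100, 0--001, 0-0-01, 00-00-, 0000-1, 01-100, 01010-, 0111-0, 1-1101, 10-101, 100--0, 10010-, 1011-1, 111-01, 1110-1, 11110-}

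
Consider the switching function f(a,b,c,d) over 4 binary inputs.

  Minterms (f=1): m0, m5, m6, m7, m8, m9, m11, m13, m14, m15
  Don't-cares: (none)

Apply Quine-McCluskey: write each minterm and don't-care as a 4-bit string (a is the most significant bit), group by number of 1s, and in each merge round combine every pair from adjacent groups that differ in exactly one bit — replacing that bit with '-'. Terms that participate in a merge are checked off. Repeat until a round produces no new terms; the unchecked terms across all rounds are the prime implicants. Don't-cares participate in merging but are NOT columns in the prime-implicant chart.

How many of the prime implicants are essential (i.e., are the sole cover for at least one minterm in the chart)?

4

size-2^0 implicants → 0000(✓)  0101(✓)  0110(✓)  0111(✓)  1000(✓)  1001(✓)  1011(✓)  1101(✓)  1110(✓)  1111(✓)
size-2^1 implicants → -000  -101(✓)  -110(✓)  -111(✓)  01-1(✓)  011-(✓)  1-01(✓)  1-11(✓)  10-1(✓)  100-  11-1(✓)  111-(✓)
size-2^2 implicants → -1-1  -11-  1--1
Unchecked terms (primes): -000, -1-1, -11-, 1--1, 100-
Minterm coverage:
  m0 ⊆ -000 [E]
  m5 ⊆ -1-1 [E]
  m6 ⊆ -11- [E]
  m7 ⊆ -1-1,-11-
  m8 ⊆ -000,100-
  m9 ⊆ 1--1,100-
  m11 ⊆ 1--1 [E]
  m13 ⊆ -1-1,1--1
  m14 ⊆ -11- [E]
  m15 ⊆ -1-1,-11-,1--1
E = {-000, -1-1, -11-, 1--1}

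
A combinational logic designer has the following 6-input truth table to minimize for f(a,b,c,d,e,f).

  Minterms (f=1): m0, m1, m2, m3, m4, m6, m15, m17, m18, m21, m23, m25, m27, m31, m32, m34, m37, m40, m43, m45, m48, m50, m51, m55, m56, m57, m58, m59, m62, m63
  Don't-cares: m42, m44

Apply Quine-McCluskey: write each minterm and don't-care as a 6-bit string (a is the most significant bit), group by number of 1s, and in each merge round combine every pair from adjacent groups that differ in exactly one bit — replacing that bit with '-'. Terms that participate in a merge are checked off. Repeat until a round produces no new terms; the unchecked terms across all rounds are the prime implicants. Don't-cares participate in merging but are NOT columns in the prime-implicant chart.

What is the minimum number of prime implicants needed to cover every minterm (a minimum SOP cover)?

Round 0: 000000✓ 000001✓ 000010✓ 000011✓ 000100✓ 000110✓ 001111✓ 010001✓ 010010✓ 010101✓ 010111✓ 011001✓ 011011✓ 011111✓ 100000✓ 100010✓ 100101✓ 101000✓ 101010✓ 101011✓ 101100✓ 101101✓ 110000✓ 110010✓ 110011✓ 110111✓ 111000✓ 111001✓ 111010✓ 111011✓ 111110✓ 111111✓
Round 1: -00000✓ -00010✓ -10010✓ -10111✓ -11001✓ -11011✓ -11111✓ 0-0001 0-0010✓ 0-1111 000-00✓ 000-10✓ 0000-0✓ 0000-1✓ 00000-✓ 00001-✓ 0001-0✓ 01-001 01-111✓ 010-01 0101-1 011-11✓ 0110-1✓ 1-0000✓ 1-0010✓ 1-1000✓ 1-1010✓ 1-1011✓ 10-000✓ 10-010✓ 10-101 1000-0✓ 101-00 1010-0✓ 10101-✓ 10110- 11-000✓ 11-010✓ 11-011✓ 11-111✓ 110-11✓ 1100-0✓ 11001-✓ 111-10✓ 111-11✓ 1110-0✓ 1110-1✓ 11100-✓ 11101-✓ 11111-✓
Round 2: --0010 -000-0 -1-111 -11-11 -110-1 000--0 0000-- 1--000✓ 1--010✓ 1-00-0✓ 1-10-0✓ 1-101- 10-0-0✓ 11--11 11-0-0✓ 11-01- 111-1- 1110--
Round 3: 1--0-0
PIs = {--0010, -000-0, -1-111, -11-11, -110-1, 0-0001, 0-1111, 000--0, 0000--, 01-001, 010-01, 0101-1, 1--0-0, 1-101-, 10-101, 101-00, 10110-, 11--11, 11-01-, 111-1-, 1110--}
Coverage chart:
  m0: -000-0,000--0,0000--
  m1: 0-0001,0000--
  m2: --0010,-000-0,000--0,0000--
  m3: 0000-- ←essential
  m4: 000--0 ←essential
  m6: 000--0 ←essential
  m15: 0-1111 ←essential
  m17: 0-0001,01-001,010-01
  m18: --0010 ←essential
  m21: 010-01,0101-1
  m23: -1-111,0101-1
  m25: -110-1,01-001
  m27: -11-11,-110-1
  m31: -1-111,-11-11,0-1111
  m32: -000-0,1--0-0
  m34: --0010,-000-0,1--0-0
  m37: 10-101 ←essential
  m40: 1--0-0,101-00
  m43: 1-101- ←essential
  m45: 10-101,10110-
  m48: 1--0-0 ←essential
  m50: --0010,1--0-0,11-01-
  m51: 11--11,11-01-
  m55: -1-111,11--11
  m56: 1--0-0,1110--
  m57: -110-1,1110--
  m58: 1--0-0,1-101-,11-01-,111-1-,1110--
  m59: -11-11,-110-1,1-101-,11--11,11-01-,111-1-,1110--
  m62: 111-1- ←essential
  m63: -1-111,-11-11,11--11,111-1-
Essential: --0010, 0-1111, 000--0, 0000--, 1--0-0, 1-101-, 10-101, 111-1-
Petrick residual → -1-111, -110-1, 010-01, 11--11
Min cover (12 terms): c'd'ef' + bdef + bcd'f + a'cdef + a'b'c'f' + a'b'c'd' + a'bc'e'f + ad'f' + acd'e + ab'de'f + abef + abce

12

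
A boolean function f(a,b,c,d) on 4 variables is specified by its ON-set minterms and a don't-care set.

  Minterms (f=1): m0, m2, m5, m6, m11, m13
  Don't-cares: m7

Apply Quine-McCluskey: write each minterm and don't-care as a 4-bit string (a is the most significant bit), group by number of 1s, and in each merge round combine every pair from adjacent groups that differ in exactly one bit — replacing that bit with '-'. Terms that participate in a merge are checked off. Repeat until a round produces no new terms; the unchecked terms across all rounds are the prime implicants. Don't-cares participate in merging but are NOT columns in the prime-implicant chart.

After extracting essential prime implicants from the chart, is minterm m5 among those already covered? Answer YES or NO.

YES

Round 0: 0000✓ 0010✓ 0101✓ 0110✓ 0111✓ 1011 1101✓
Round 1: -101 0-10 00-0 01-1 011-
PIs = {-101, 0-10, 00-0, 01-1, 011-, 1011}
Coverage chart:
  m0: 00-0 ←essential
  m2: 0-10,00-0
  m5: -101,01-1
  m6: 0-10,011-
  m11: 1011 ←essential
  m13: -101 ←essential
Essential: -101, 00-0, 1011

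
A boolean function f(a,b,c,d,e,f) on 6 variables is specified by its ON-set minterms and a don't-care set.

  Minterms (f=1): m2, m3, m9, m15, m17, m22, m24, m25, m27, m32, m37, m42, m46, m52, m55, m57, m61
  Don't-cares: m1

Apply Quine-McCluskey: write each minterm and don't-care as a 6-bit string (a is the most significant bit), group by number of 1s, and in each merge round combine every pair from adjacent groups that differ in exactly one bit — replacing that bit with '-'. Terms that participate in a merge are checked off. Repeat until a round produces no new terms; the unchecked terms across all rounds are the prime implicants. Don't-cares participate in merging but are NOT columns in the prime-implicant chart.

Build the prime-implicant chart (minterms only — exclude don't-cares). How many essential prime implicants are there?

12

size-2^0 implicants → 000001(✓)  000010(✓)  000011(✓)  001001(✓)  001111  010001(✓)  010110  011000(✓)  011001(✓)  011011(✓)  100000  100101  101010(✓)  101110(✓)  110100  110111  111001(✓)  111101(✓)
size-2^1 implicants → -11001  0-0001(✓)  0-1001(✓)  00-001(✓)  0000-1  00001-  01-001(✓)  0110-1  01100-  101-10  111-01
size-2^2 implicants → 0--001
Unchecked terms (primes): -11001, 0--001, 0000-1, 00001-, 001111, 010110, 0110-1, 01100-, 100000, 100101, 101-10, 110100, 110111, 111-01
Minterm coverage:
  m2 ⊆ 00001- [E]
  m3 ⊆ 0000-1,00001-
  m9 ⊆ 0--001 [E]
  m15 ⊆ 001111 [E]
  m17 ⊆ 0--001 [E]
  m22 ⊆ 010110 [E]
  m24 ⊆ 01100- [E]
  m25 ⊆ -11001,0--001,0110-1,01100-
  m27 ⊆ 0110-1 [E]
  m32 ⊆ 100000 [E]
  m37 ⊆ 100101 [E]
  m42 ⊆ 101-10 [E]
  m46 ⊆ 101-10 [E]
  m52 ⊆ 110100 [E]
  m55 ⊆ 110111 [E]
  m57 ⊆ -11001,111-01
  m61 ⊆ 111-01 [E]
E = {0--001, 00001-, 001111, 010110, 0110-1, 01100-, 100000, 100101, 101-10, 110100, 110111, 111-01}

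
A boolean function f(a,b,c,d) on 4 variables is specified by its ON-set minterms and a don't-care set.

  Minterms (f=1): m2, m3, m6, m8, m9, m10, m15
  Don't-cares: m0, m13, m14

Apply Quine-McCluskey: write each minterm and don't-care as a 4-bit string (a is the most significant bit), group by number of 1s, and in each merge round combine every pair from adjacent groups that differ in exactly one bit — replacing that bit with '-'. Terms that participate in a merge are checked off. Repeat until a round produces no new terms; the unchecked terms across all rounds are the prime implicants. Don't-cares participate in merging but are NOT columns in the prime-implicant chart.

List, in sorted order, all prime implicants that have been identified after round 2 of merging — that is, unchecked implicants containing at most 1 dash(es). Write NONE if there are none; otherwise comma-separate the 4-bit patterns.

001-, 1-01, 100-, 11-1, 111-

[col 0] 0000*, 0010*, 0011*, 0110*, 1000*, 1001*, 1010*, 1101*, 1110*, 1111*
[col 1] -000*, -010*, -110*, 0-10*, 00-0*, 001-, 1-01, 1-10*, 10-0*, 100-, 11-1, 111-
[col 2] --10, -0-0
Prime implicants: --10, -0-0, 001-, 1-01, 100-, 11-1, 111-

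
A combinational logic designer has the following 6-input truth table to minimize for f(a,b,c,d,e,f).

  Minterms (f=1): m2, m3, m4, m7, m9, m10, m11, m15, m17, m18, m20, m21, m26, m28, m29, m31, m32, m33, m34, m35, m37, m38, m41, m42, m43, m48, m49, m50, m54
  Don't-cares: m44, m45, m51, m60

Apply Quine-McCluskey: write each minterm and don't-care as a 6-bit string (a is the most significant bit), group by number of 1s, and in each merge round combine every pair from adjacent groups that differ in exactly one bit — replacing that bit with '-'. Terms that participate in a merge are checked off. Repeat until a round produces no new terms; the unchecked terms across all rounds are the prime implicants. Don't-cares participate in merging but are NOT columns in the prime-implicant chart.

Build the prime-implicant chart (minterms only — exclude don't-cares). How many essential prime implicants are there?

8

Round 0: 000010✓ 000011✓ 000100✓ 000111✓ 001001✓ 001010✓ 001011✓ 001111✓ 010001✓ 010010✓ 010100✓ 010101✓ 011010✓ 011100✓ 011101✓ 011111✓ 100000✓ 100001✓ 100010✓ 100011✓ 100101✓ 100110✓ 101001✓ 101010✓ 101011✓ 101100✓ 101101✓ 110000✓ 110001✓ 110010✓ 110011✓ 110110✓ 111100✓
Round 1: -00010✓ -00011✓ -01001✓ -01010✓ -01011✓ -10001 -10010✓ -11100 0-0010✓ 0-0100 0-1010✓ 0-1111 00-010✓ 00-011✓ 00-111✓ 000-11✓ 00001-✓ 001-11✓ 0010-1✓ 00101-✓ 01-010✓ 01-100✓ 01-101✓ 010-01 01010-✓ 0111-1 01110-✓ 1-0000✓ 1-0001✓ 1-0010✓ 1-0011✓ 1-0110✓ 1-1100 10-001✓ 10-010✓ 10-011✓ 10-101✓ 100-01✓ 100-10✓ 1000-0✓ 1000-1✓ 10000-✓ 10001-✓ 101-01✓ 1010-1✓ 10101-✓ 10110- 110-10✓ 1100-0✓ 1100-1✓ 11000-✓ 11001-✓
Round 2: --0010 -0-010✓ -0-011✓ -0001-✓ -010-1 -0101-✓ 0--010 00--11 00-01-✓ 01-10- 1-0-10 1-00-0✓ 1-00-1✓ 1-000-✓ 1-001-✓ 10--01 10-0-1 10-01-✓ 1000--✓ 1100--✓
Round 3: -0-01- 1-00--
PIs = {--0010, -0-01-, -010-1, -10001, -11100, 0--010, 0-0100, 0-1111, 00--11, 01-10-, 010-01, 0111-1, 1-0-10, 1-00--, 1-1100, 10--01, 10-0-1, 10110-}
Coverage chart:
  m2: --0010,-0-01-,0--010
  m3: -0-01-,00--11
  m4: 0-0100 ←essential
  m7: 00--11 ←essential
  m9: -010-1 ←essential
  m10: -0-01-,0--010
  m11: -0-01-,-010-1,00--11
  m15: 0-1111,00--11
  m17: -10001,010-01
  m18: --0010,0--010
  m20: 0-0100,01-10-
  m21: 01-10-,010-01
  m26: 0--010 ←essential
  m28: -11100,01-10-
  m29: 01-10-,0111-1
  m31: 0-1111,0111-1
  m32: 1-00-- ←essential
  m33: 1-00--,10--01,10-0-1
  m34: --0010,-0-01-,1-0-10,1-00--
  m35: -0-01-,1-00--,10-0-1
  m37: 10--01 ←essential
  m38: 1-0-10 ←essential
  m41: -010-1,10--01,10-0-1
  m42: -0-01- ←essential
  m43: -0-01-,-010-1,10-0-1
  m48: 1-00-- ←essential
  m49: -10001,1-00--
  m50: --0010,1-0-10,1-00--
  m54: 1-0-10 ←essential
Essential: -0-01-, -010-1, 0--010, 0-0100, 00--11, 1-0-10, 1-00--, 10--01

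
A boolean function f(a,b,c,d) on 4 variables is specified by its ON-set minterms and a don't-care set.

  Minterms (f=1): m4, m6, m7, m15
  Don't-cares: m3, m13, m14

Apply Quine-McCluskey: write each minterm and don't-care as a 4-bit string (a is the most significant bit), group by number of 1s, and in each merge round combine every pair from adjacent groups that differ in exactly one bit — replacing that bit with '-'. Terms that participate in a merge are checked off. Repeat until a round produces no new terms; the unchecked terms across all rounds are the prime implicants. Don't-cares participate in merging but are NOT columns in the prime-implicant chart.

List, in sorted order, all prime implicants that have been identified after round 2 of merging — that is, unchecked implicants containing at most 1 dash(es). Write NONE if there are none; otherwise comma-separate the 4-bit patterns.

0-11, 01-0, 11-1

Round 0: 0011✓ 0100✓ 0110✓ 0111✓ 1101✓ 1110✓ 1111✓
Round 1: -110✓ -111✓ 0-11 01-0 011-✓ 11-1 111-✓
Round 2: -11-
PIs = {-11-, 0-11, 01-0, 11-1}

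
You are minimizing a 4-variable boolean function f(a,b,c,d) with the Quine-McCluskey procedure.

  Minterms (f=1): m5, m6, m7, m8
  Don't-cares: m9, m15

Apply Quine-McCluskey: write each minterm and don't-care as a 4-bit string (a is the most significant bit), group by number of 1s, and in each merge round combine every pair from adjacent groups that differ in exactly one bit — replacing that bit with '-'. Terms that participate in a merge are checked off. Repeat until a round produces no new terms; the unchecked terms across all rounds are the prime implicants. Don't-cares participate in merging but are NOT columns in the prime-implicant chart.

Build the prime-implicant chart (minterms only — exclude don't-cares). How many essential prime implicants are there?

[col 0] 0101*, 0110*, 0111*, 1000*, 1001*, 1111*
[col 1] -111, 01-1, 011-, 100-
Prime implicants: -111, 01-1, 011-, 100-
PI chart (minterm → PIs covering it):
  5 | 01-1  (sole → essential)
  6 | 011-  (sole → essential)
  7 | -111,01-1,011-
  8 | 100-  (sole → essential)
Essential prime implicants: 01-1, 011-, 100-

3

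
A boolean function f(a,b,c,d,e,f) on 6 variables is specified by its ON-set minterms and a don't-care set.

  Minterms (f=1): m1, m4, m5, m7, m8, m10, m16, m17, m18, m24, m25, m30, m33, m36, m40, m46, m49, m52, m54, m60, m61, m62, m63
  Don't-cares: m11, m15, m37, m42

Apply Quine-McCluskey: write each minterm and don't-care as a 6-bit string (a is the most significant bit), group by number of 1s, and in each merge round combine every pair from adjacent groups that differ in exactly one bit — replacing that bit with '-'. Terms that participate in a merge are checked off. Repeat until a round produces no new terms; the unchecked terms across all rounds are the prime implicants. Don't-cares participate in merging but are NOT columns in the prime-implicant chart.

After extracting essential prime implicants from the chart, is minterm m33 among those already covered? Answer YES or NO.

YES

Round 0: 000001✓ 000100✓ 000101✓ 000111✓ 001000✓ 001010✓ 001011✓ 001111✓ 010000✓ 010001✓ 010010✓ 011000✓ 011001✓ 011110✓ 100001✓ 100100✓ 100101✓ 101000✓ 101010✓ 101110✓ 110001✓ 110100✓ 110110✓ 111100✓ 111101✓ 111110✓ 111111✓
Round 1: -00001✓ -00100✓ -00101✓ -01000✓ -01010✓ -10001✓ -11110 0-0001✓ 0-1000 00-111 000-01✓ 0001-1 00010-✓ 001-11 0010-0✓ 00101- 01-000✓ 01-001✓ 0100-0 01000-✓ 01100-✓ 1-0001✓ 1-0100 1-1110 100-01✓ 10010-✓ 101-10 1010-0✓ 11-100✓ 11-110✓ 1101-0✓ 1111-0✓ 1111-1✓ 11110-✓ 11111-✓
Round 2: --0001 -00-01 -0010- -010-0 01-00- 11-1-0 1111--
PIs = {--0001, -00-01, -0010-, -010-0, -11110, 0-1000, 00-111, 0001-1, 001-11, 00101-, 01-00-, 0100-0, 1-0100, 1-1110, 101-10, 11-1-0, 1111--}
Coverage chart:
  m1: --0001,-00-01
  m4: -0010- ←essential
  m5: -00-01,-0010-,0001-1
  m7: 00-111,0001-1
  m8: -010-0,0-1000
  m10: -010-0,00101-
  m16: 01-00-,0100-0
  m17: --0001,01-00-
  m18: 0100-0 ←essential
  m24: 0-1000,01-00-
  m25: 01-00- ←essential
  m30: -11110 ←essential
  m33: --0001,-00-01
  m36: -0010-,1-0100
  m40: -010-0 ←essential
  m46: 1-1110,101-10
  m49: --0001 ←essential
  m52: 1-0100,11-1-0
  m54: 11-1-0 ←essential
  m60: 11-1-0,1111--
  m61: 1111-- ←essential
  m62: -11110,1-1110,11-1-0,1111--
  m63: 1111-- ←essential
Essential: --0001, -0010-, -010-0, -11110, 01-00-, 0100-0, 11-1-0, 1111--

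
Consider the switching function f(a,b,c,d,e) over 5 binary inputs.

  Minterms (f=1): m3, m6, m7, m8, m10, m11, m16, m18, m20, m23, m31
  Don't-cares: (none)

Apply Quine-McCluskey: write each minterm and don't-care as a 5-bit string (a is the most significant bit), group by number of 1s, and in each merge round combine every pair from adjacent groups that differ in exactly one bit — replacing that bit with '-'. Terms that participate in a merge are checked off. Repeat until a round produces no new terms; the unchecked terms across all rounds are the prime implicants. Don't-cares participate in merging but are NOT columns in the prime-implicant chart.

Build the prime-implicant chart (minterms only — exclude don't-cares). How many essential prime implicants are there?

size-2^0 implicants → 00011(✓)  00110(✓)  00111(✓)  01000(✓)  01010(✓)  01011(✓)  10000(✓)  10010(✓)  10100(✓)  10111(✓)  11111(✓)
size-2^1 implicants → -0111  0-011  00-11  0011-  010-0  0101-  1-111  10-00  100-0
Unchecked terms (primes): -0111, 0-011, 00-11, 0011-, 010-0, 0101-, 1-111, 10-00, 100-0
Minterm coverage:
  m3 ⊆ 0-011,00-11
  m6 ⊆ 0011- [E]
  m7 ⊆ -0111,00-11,0011-
  m8 ⊆ 010-0 [E]
  m10 ⊆ 010-0,0101-
  m11 ⊆ 0-011,0101-
  m16 ⊆ 10-00,100-0
  m18 ⊆ 100-0 [E]
  m20 ⊆ 10-00 [E]
  m23 ⊆ -0111,1-111
  m31 ⊆ 1-111 [E]
E = {0011-, 010-0, 1-111, 10-00, 100-0}

5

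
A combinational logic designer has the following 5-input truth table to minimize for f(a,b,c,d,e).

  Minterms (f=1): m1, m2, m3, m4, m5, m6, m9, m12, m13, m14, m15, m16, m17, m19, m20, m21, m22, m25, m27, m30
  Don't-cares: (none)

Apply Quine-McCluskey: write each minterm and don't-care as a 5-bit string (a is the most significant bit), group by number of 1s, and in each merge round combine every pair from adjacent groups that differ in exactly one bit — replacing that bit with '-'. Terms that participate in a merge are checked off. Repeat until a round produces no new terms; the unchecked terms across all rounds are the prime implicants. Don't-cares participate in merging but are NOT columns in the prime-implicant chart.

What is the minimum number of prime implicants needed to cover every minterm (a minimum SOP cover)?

size-2^0 implicants → 00001(✓)  00010(✓)  00011(✓)  00100(✓)  00101(✓)  00110(✓)  01001(✓)  01100(✓)  01101(✓)  01110(✓)  01111(✓)  10000(✓)  10001(✓)  10011(✓)  10100(✓)  10101(✓)  10110(✓)  11001(✓)  11011(✓)  11110(✓)
size-2^1 implicants → -0001(✓)  -0011(✓)  -0100(✓)  -0101(✓)  -0110(✓)  -1001(✓)  -1110(✓)  0-001(✓)  0-100(✓)  0-101(✓)  0-110(✓)  00-01(✓)  00-10  000-1(✓)  0001-  001-0(✓)  0010-(✓)  01-01(✓)  011-0(✓)  011-1(✓)  0110-(✓)  0111-(✓)  1-001(✓)  1-011(✓)  1-110(✓)  10-00(✓)  10-01(✓)  100-1(✓)  1000-(✓)  101-0(✓)  1010-(✓)  110-1(✓)
size-2^2 implicants → --001  --110  -0-01  -00-1  -01-0  -010-  0--01  0-1-0  0-10-  011--  1-0-1  10-0-
Unchecked terms (primes): --001, --110, -0-01, -00-1, -01-0, -010-, 0--01, 0-1-0, 0-10-, 00-10, 0001-, 011--, 1-0-1, 10-0-
Minterm coverage:
  m1 ⊆ --001,-0-01,-00-1,0--01
  m2 ⊆ 00-10,0001-
  m3 ⊆ -00-1,0001-
  m4 ⊆ -01-0,-010-,0-1-0,0-10-
  m5 ⊆ -0-01,-010-,0--01,0-10-
  m6 ⊆ --110,-01-0,0-1-0,00-10
  m9 ⊆ --001,0--01
  m12 ⊆ 0-1-0,0-10-,011--
  m13 ⊆ 0--01,0-10-,011--
  m14 ⊆ --110,0-1-0,011--
  m15 ⊆ 011-- [E]
  m16 ⊆ 10-0- [E]
  m17 ⊆ --001,-0-01,-00-1,1-0-1,10-0-
  m19 ⊆ -00-1,1-0-1
  m20 ⊆ -01-0,-010-,10-0-
  m21 ⊆ -0-01,-010-,10-0-
  m22 ⊆ --110,-01-0
  m25 ⊆ --001,1-0-1
  m27 ⊆ 1-0-1 [E]
  m30 ⊆ --110 [E]
E = {--110, 011--, 1-0-1, 10-0-}
Petrick residual → --001, -010-, 0001-
Cover = c'd'e + cde' + b'cd' + a'b'c'd + a'bc + ac'e + ab'd'  |cover|=7

7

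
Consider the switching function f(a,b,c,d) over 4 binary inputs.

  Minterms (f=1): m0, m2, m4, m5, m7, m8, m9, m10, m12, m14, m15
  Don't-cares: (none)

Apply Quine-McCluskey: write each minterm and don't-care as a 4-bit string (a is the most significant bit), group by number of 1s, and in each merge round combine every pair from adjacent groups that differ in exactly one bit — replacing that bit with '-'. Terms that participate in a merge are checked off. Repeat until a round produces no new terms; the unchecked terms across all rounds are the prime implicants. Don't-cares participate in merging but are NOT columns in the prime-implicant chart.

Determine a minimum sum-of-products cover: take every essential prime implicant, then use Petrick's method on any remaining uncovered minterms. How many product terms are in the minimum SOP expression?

5

Round 0: 0000✓ 0010✓ 0100✓ 0101✓ 0111✓ 1000✓ 1001✓ 1010✓ 1100✓ 1110✓ 1111✓
Round 1: -000✓ -010✓ -100✓ -111 0-00✓ 00-0✓ 01-1 010- 1-00✓ 1-10✓ 10-0✓ 100- 11-0✓ 111-
Round 2: --00 -0-0 1--0
PIs = {--00, -0-0, -111, 01-1, 010-, 1--0, 100-, 111-}
Coverage chart:
  m0: --00,-0-0
  m2: -0-0 ←essential
  m4: --00,010-
  m5: 01-1,010-
  m7: -111,01-1
  m8: --00,-0-0,1--0,100-
  m9: 100- ←essential
  m10: -0-0,1--0
  m12: --00,1--0
  m14: 1--0,111-
  m15: -111,111-
Essential: -0-0, 100-
Petrick residual → --00, 01-1, 111-
Min cover (5 terms): c'd' + b'd' + a'bd + ab'c' + abc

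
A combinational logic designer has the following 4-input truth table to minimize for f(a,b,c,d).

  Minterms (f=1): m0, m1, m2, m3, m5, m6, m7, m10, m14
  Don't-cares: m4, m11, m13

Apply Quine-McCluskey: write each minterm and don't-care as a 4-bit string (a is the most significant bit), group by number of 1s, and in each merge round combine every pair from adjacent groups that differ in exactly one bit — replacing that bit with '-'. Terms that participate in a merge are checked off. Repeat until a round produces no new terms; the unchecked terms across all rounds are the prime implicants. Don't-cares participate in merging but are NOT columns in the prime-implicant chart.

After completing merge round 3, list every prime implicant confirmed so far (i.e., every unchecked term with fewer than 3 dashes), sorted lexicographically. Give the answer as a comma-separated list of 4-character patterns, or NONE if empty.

Round 0: 0000✓ 0001✓ 0010✓ 0011✓ 0100✓ 0101✓ 0110✓ 0111✓ 1010✓ 1011✓ 1101✓ 1110✓
Round 1: -010✓ -011✓ -101 -110✓ 0-00✓ 0-01✓ 0-10✓ 0-11✓ 00-0✓ 00-1✓ 000-✓ 001-✓ 01-0✓ 01-1✓ 010-✓ 011-✓ 1-10✓ 101-✓
Round 2: --10 -01- 0--0✓ 0--1✓ 0-0-✓ 0-1-✓ 00--✓ 01--✓
Round 3: 0---
PIs = {--10, -01-, -101, 0---}

--10, -01-, -101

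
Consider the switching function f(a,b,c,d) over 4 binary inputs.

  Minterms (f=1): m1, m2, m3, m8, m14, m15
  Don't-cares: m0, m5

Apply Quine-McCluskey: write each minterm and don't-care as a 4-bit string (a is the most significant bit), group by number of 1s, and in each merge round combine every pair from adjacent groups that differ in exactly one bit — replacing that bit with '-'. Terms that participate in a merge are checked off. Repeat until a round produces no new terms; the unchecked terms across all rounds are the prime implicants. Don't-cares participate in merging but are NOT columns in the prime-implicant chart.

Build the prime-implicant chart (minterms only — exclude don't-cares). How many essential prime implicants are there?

3

[col 0] 0000*, 0001*, 0010*, 0011*, 0101*, 1000*, 1110*, 1111*
[col 1] -000, 0-01, 00-0*, 00-1*, 000-*, 001-*, 111-
[col 2] 00--
Prime implicants: -000, 0-01, 00--, 111-
PI chart (minterm → PIs covering it):
  1 | 0-01,00--
  2 | 00--  (sole → essential)
  3 | 00--  (sole → essential)
  8 | -000  (sole → essential)
  14 | 111-  (sole → essential)
  15 | 111-  (sole → essential)
Essential prime implicants: -000, 00--, 111-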